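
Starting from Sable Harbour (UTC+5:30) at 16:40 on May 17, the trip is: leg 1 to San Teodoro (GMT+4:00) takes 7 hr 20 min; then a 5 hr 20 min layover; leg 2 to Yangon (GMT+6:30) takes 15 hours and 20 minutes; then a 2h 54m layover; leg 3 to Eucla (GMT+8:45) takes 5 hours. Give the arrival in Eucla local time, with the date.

Convert departure to UTC: 16:40 − 5:30 = 11:10 UTC on May 17.
Add 7 hours 20 minutes leg 1 → 18:30 UTC.
Add 5 hours 20 minutes layover in San Teodoro → 23:50 UTC.
Add 15 hours 20 minutes leg 2 → 15:10 UTC (May 18).
Add 2 hours 54 minutes layover in Yangon → 18:04 UTC.
Add 5 hours leg 3 → 23:04 UTC.
Eucla is UTC+8:45, so local arrival = 23:04 + 8:45 = 07:49 on May 19.

07:49 on May 19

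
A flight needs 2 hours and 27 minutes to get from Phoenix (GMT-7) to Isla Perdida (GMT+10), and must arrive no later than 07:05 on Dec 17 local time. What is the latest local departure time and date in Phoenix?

Target arrival in UTC: 07:05 − 10:00 = 21:05 on Dec 16.
Subtract 2 hours 27 minutes → departure 18:38 UTC on Dec 16.
Phoenix is UTC−7:00: 18:38 − 7:00 = 11:38 on Dec 16.

11:38 on December 16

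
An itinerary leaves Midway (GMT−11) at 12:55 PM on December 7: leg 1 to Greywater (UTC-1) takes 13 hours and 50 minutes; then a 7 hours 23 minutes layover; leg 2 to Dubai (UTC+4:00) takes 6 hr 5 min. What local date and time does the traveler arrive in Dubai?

Convert departure to UTC: 12:55 PM + 11:00 = 11:55 PM UTC on Dec 7.
Add 13 hours 50 minutes leg 1 → 1:45 PM UTC (Dec 8).
Add 7 hours 23 minutes layover in Greywater → 9:08 PM UTC.
Add 6 hours and 5 minutes leg 2 → 3:13 AM UTC (Dec 9).
Dubai is UTC+4:00, so local arrival = 3:13 AM + 4:00 = 7:13 AM on Dec 9.

7:13 AM on December 9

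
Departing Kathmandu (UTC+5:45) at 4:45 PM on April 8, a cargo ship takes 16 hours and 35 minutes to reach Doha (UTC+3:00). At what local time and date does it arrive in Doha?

6:35 AM on Apr 9

Doha is 2:45 behind Kathmandu.
After 16 hours and 35 minutes it is 9:20 AM (Apr 9) in Kathmandu.
Shift by the zone difference: 9:20 AM − 2:45 = 6:35 AM on Apr 9 in Doha.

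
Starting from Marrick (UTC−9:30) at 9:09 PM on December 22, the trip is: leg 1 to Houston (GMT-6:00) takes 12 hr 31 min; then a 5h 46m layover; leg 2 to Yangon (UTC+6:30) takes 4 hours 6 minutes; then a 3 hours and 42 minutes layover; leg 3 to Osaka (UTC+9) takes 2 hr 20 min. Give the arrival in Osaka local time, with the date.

Convert departure to UTC: 9:09 PM + 9:30 = 6:39 AM UTC on Dec 23.
Add 12 hours 31 minutes leg 1 → 7:10 PM UTC.
Add 5 hours and 46 minutes layover in Houston → 12:56 AM UTC (Dec 24).
Add 4 hours and 6 minutes leg 2 → 5:02 AM UTC.
Add 3 hours and 42 minutes layover in Yangon → 8:44 AM UTC.
Add 2 hours 20 minutes leg 3 → 11:04 AM UTC.
Osaka is UTC+9:00, so local arrival = 11:04 AM + 9:00 = 8:04 PM on Dec 24.

8:04 PM on Dec 24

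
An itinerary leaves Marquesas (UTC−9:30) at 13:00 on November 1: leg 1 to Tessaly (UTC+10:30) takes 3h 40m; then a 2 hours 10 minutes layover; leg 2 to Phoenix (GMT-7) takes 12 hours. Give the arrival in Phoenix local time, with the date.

Convert departure to UTC: 13:00 + 9:30 = 22:30 UTC on Nov 1.
Add 3 hours 40 minutes leg 1 → 02:10 UTC (Nov 2).
Add 2 hours 10 minutes layover in Tessaly → 04:20 UTC.
Add 12 hours leg 2 → 16:20 UTC.
Phoenix is UTC−7:00, so local arrival = 16:20 − 7:00 = 09:20 on Nov 2.

09:20 on November 2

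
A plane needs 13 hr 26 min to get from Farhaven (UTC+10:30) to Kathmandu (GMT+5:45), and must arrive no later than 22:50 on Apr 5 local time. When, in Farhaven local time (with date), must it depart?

14:09 on April 5

Target arrival in UTC: 22:50 − 5:45 = 17:05 on Apr 5.
Subtract 13 hours 26 minutes → departure 03:39 UTC on Apr 5.
Farhaven is UTC+10:30: 03:39 + 10:30 = 14:09 on Apr 5.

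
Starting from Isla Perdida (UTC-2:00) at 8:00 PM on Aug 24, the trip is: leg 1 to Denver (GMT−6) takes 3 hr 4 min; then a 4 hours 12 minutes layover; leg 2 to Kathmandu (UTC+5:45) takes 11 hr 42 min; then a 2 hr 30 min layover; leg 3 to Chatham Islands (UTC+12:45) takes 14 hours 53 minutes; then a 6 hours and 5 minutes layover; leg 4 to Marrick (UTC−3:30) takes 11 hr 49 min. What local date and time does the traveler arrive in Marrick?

12:45 AM on August 27

Convert departure to UTC: 8:00 PM + 2:00 = 10:00 PM UTC on Aug 24.
Add 3 hours and 4 minutes leg 1 → 1:04 AM UTC (Aug 25).
Add 4 hours and 12 minutes layover in Denver → 5:16 AM UTC.
Add 11 hours 42 minutes leg 2 → 4:58 PM UTC.
Add 2 hours and 30 minutes layover in Kathmandu → 7:28 PM UTC.
Add 14 hours and 53 minutes leg 3 → 10:21 AM UTC (Aug 26).
Add 6 hours and 5 minutes layover in Chatham Islands → 4:26 PM UTC.
Add 11 hours and 49 minutes leg 4 → 4:15 AM UTC (Aug 27).
Marrick is UTC−3:30, so local arrival = 4:15 AM − 3:30 = 12:45 AM on Aug 27.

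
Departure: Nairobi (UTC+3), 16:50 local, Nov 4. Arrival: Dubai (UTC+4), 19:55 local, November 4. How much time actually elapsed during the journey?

2 hours 5 minutes

Departure in UTC: 16:50 − 3:00 = 13:50 on Nov 4.
Arrival in UTC: 19:55 − 4:00 = 15:55 on Nov 4.
Elapsed = 15:55 − 13:50 = 2 hours 5 minutes.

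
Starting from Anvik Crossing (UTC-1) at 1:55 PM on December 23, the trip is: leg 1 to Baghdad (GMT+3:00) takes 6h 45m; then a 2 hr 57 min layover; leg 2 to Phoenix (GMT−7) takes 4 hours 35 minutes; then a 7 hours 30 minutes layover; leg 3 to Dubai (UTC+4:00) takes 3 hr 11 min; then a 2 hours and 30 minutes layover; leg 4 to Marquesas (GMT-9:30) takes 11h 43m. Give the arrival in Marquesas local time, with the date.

Convert departure to UTC: 1:55 PM + 1:00 = 2:55 PM UTC on Dec 23.
Add 6 hours and 45 minutes leg 1 → 9:40 PM UTC.
Add 2 hours and 57 minutes layover in Baghdad → 12:37 AM UTC (Dec 24).
Add 4 hours and 35 minutes leg 2 → 5:12 AM UTC.
Add 7 hours 30 minutes layover in Phoenix → 12:42 PM UTC.
Add 3 hours 11 minutes leg 3 → 3:53 PM UTC.
Add 2 hours 30 minutes layover in Dubai → 6:23 PM UTC.
Add 11 hours and 43 minutes leg 4 → 6:06 AM UTC (Dec 25).
Marquesas is UTC−9:30, so local arrival = 6:06 AM − 9:30 = 8:36 PM on Dec 24.

8:36 PM on Dec 24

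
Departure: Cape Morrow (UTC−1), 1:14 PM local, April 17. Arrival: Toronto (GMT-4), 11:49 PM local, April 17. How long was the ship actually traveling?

13 hours 35 minutes

Toronto is 3:00 behind Cape Morrow.
Clock-face elapsed time (ignoring zones) is 10 hours 35 minutes.
Actual elapsed = 10 hours 35 minutes + 3:00 = 13 hours 35 minutes.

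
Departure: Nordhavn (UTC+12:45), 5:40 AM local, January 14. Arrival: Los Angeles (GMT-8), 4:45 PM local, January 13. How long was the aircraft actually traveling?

7 hours 50 minutes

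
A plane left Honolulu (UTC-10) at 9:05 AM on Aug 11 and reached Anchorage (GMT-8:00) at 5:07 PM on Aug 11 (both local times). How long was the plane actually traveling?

Departure in UTC: 9:05 AM + 10:00 = 7:05 PM on Aug 11.
Arrival in UTC: 5:07 PM + 8:00 = 1:07 AM on Aug 12.
Elapsed = 1:07 AM − 7:05 PM (+1 day) = 6 hours 2 minutes.

6 hours 2 minutes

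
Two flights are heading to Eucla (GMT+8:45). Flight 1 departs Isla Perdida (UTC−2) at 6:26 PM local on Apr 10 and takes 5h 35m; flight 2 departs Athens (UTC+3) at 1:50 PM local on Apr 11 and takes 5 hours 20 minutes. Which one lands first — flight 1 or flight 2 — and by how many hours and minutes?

the first, by 14 hours 9 minutes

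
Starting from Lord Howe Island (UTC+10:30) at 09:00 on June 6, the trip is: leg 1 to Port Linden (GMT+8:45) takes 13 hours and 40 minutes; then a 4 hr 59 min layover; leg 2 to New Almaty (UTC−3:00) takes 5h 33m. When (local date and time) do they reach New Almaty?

Convert departure to UTC: 09:00 − 10:30 = 22:30 UTC on Jun 5.
Add 13 hours and 40 minutes leg 1 → 12:10 UTC (Jun 6).
Add 4 hours and 59 minutes layover in Port Linden → 17:09 UTC.
Add 5 hours and 33 minutes leg 2 → 22:42 UTC.
New Almaty is UTC−3:00, so local arrival = 22:42 − 3:00 = 19:42 on Jun 6.

19:42 on June 6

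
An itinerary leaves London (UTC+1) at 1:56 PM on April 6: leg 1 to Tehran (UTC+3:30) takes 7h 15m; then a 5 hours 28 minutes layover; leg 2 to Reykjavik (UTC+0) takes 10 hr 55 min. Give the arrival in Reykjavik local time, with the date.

12:34 PM on Apr 7

Convert departure to UTC: 1:56 PM − 1:00 = 12:56 PM UTC on Apr 6.
Add 7 hours 15 minutes leg 1 → 8:11 PM UTC.
Add 5 hours 28 minutes layover in Tehran → 1:39 AM UTC (Apr 7).
Add 10 hours and 55 minutes leg 2 → 12:34 PM UTC.
Reykjavik is UTC+0, so local arrival is the same: 12:34 PM on Apr 7.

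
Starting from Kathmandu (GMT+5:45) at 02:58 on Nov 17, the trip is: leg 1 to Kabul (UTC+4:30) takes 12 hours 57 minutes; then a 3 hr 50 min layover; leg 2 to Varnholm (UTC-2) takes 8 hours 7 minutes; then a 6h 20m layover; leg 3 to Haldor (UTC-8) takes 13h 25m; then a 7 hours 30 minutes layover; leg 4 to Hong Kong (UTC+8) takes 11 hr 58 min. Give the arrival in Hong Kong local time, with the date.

21:20 on November 19

Convert departure to UTC: 02:58 − 5:45 = 21:13 UTC on Nov 16.
Add 12 hours and 57 minutes leg 1 → 10:10 UTC (Nov 17).
Add 3 hours 50 minutes layover in Kabul → 14:00 UTC.
Add 8 hours and 7 minutes leg 2 → 22:07 UTC.
Add 6 hours and 20 minutes layover in Varnholm → 04:27 UTC (Nov 18).
Add 13 hours 25 minutes leg 3 → 17:52 UTC.
Add 7 hours 30 minutes layover in Haldor → 01:22 UTC (Nov 19).
Add 11 hours and 58 minutes leg 4 → 13:20 UTC.
Hong Kong is UTC+8:00, so local arrival = 13:20 + 8:00 = 21:20 on Nov 19.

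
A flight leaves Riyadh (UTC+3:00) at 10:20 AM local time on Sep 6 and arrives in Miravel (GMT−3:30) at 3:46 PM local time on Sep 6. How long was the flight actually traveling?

11 hours 56 minutes

Departure in UTC: 10:20 AM − 3:00 = 7:20 AM on Sep 6.
Arrival in UTC: 3:46 PM + 3:30 = 7:16 PM on Sep 6.
Elapsed = 7:16 PM − 7:20 AM = 11 hours 56 minutes.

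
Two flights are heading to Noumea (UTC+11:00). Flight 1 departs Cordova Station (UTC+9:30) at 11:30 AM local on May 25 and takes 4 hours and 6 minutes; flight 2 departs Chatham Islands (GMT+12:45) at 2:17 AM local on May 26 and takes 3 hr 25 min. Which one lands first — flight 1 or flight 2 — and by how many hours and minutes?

Flight 1 in UTC: 11:30 AM − 9:30 = 2:00 AM on May 25.
+4 hours and 6 minutes → arrive 6:06 AM UTC on May 25.
Flight 2 in UTC: 2:17 AM − 12:45 = 1:32 PM on May 25.
+3 hours 25 minutes → arrive 4:57 PM UTC on May 25.
Flight 1 lands earlier by 10 hours 51 minutes.

the first, by 10 hours 51 minutes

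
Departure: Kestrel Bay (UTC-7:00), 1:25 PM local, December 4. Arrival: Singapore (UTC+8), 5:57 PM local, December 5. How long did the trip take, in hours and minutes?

13 hours 32 minutes

Singapore is 15:00 ahead of Kestrel Bay.
Clock-face elapsed time (ignoring zones) is 28 hours 32 minutes.
Actual elapsed = 28 hours 32 minutes − 15:00 = 13 hours 32 minutes.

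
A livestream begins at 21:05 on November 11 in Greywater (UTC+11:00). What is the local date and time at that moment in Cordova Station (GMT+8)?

18:05 on November 11

Cordova Station is 3:00 behind Greywater.
Shift by the zone difference: 21:05 − 3:00 = 18:05 on Nov 11 in Cordova Station.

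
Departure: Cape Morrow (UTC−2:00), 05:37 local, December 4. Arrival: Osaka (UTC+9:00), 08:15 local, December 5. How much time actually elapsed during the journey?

Departure in UTC: 05:37 + 2:00 = 07:37 on Dec 4.
Arrival in UTC: 08:15 − 9:00 = 23:15 on Dec 4.
Elapsed = 23:15 − 07:37 = 15 hours 38 minutes.

15 hours 38 minutes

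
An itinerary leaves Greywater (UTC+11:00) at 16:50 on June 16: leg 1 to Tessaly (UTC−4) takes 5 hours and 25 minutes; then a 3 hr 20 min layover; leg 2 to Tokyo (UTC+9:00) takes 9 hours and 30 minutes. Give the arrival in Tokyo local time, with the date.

09:05 on June 17

Convert departure to UTC: 16:50 − 11:00 = 05:50 UTC on Jun 16.
Add 5 hours and 25 minutes leg 1 → 11:15 UTC.
Add 3 hours 20 minutes layover in Tessaly → 14:35 UTC.
Add 9 hours and 30 minutes leg 2 → 00:05 UTC (Jun 17).
Tokyo is UTC+9:00, so local arrival = 00:05 + 9:00 = 09:05 on Jun 17.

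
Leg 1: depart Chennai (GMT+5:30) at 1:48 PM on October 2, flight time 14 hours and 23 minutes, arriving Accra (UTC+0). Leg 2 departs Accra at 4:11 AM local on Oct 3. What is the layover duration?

5 hours 30 minutes

Convert departure to UTC: 1:48 PM − 5:30 = 8:18 AM UTC on Oct 2.
Add 14 hours 23 minutes flight time → 10:41 PM UTC.
Accra is UTC+0, so local arrival is the same: 10:41 PM on Oct 2.
Layover = 4:11 AM − 10:41 PM (+1 day) = 5 hours 30 minutes.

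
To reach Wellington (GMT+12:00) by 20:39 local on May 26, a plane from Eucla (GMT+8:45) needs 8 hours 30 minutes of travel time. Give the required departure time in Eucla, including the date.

Target arrival in UTC: 20:39 − 12:00 = 08:39 on May 26.
Subtract 8 hours and 30 minutes → departure 00:09 UTC on May 26.
Eucla is UTC+8:45: 00:09 + 8:45 = 08:54 on May 26.

08:54 on May 26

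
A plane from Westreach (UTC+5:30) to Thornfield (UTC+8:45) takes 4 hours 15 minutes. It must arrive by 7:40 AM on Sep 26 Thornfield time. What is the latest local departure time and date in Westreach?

12:10 AM on September 26

Target arrival in UTC: 7:40 AM − 8:45 = 10:55 PM on Sep 25.
Subtract 4 hours and 15 minutes → departure 6:40 PM UTC on Sep 25.
Westreach is UTC+5:30: 6:40 PM + 5:30 = 12:10 AM on Sep 26.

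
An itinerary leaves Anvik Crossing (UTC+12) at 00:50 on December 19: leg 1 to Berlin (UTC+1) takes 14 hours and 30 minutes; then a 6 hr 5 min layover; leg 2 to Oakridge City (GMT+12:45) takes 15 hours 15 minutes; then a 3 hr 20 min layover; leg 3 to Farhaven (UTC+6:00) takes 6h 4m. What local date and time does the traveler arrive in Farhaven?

16:04 on Dec 20

Convert departure to UTC: 00:50 − 12:00 = 12:50 UTC on Dec 18.
Add 14 hours 30 minutes leg 1 → 03:20 UTC (Dec 19).
Add 6 hours 5 minutes layover in Berlin → 09:25 UTC.
Add 15 hours and 15 minutes leg 2 → 00:40 UTC (Dec 20).
Add 3 hours and 20 minutes layover in Oakridge City → 04:00 UTC.
Add 6 hours and 4 minutes leg 3 → 10:04 UTC.
Farhaven is UTC+6:00, so local arrival = 10:04 + 6:00 = 16:04 on Dec 20.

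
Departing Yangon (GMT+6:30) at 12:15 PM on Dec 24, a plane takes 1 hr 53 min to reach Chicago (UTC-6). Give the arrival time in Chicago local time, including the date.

Convert departure to UTC: 12:15 PM − 6:30 = 5:45 AM UTC on Dec 24.
Add 1 hour and 53 minutes travel time → 7:38 AM UTC.
Chicago is UTC−6:00, so local arrival = 7:38 AM − 6:00 = 1:38 AM on Dec 24.

1:38 AM on December 24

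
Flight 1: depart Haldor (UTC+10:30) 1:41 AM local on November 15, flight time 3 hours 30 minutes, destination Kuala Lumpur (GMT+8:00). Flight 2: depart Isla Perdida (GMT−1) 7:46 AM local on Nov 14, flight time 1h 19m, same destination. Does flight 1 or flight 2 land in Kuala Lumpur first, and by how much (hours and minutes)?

the second, by 8 hours 36 minutes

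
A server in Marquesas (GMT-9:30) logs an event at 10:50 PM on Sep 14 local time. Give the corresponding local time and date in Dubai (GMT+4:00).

In UTC: 10:50 PM + 9:30 = 8:20 AM on Sep 15.
Dubai is UTC+4:00: 8:20 AM + 4:00 = 12:20 PM on Sep 15.

12:20 PM on September 15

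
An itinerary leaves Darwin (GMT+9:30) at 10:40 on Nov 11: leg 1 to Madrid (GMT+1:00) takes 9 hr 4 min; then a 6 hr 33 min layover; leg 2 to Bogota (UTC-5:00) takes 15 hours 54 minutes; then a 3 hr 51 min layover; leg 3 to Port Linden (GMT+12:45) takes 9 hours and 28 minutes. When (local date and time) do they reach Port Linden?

Convert departure to UTC: 10:40 − 9:30 = 01:10 UTC on Nov 11.
Add 9 hours and 4 minutes leg 1 → 10:14 UTC.
Add 6 hours 33 minutes layover in Madrid → 16:47 UTC.
Add 15 hours 54 minutes leg 2 → 08:41 UTC (Nov 12).
Add 3 hours 51 minutes layover in Bogota → 12:32 UTC.
Add 9 hours and 28 minutes leg 3 → 22:00 UTC.
Port Linden is UTC+12:45, so local arrival = 22:00 + 12:45 = 10:45 on Nov 13.

10:45 on Nov 13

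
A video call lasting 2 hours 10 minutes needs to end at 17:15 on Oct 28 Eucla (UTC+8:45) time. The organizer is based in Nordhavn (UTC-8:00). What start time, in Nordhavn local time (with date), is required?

Target end time in UTC: 17:15 − 8:45 = 08:30 on Oct 28.
Subtract 2 hours 10 minutes → start 06:20 UTC on Oct 28.
Nordhavn is UTC−8:00: 06:20 − 8:00 = 22:20 on Oct 27.

22:20 on Oct 27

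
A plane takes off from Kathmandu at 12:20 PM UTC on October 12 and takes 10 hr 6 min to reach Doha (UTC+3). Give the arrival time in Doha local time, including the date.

Departure is given in UTC: 12:20 PM on Oct 12.
Add 10 hours 6 minutes → 10:26 PM UTC.
Doha is UTC+3:00: 10:26 PM + 3:00 = 1:26 AM on Oct 13.

1:26 AM on Oct 13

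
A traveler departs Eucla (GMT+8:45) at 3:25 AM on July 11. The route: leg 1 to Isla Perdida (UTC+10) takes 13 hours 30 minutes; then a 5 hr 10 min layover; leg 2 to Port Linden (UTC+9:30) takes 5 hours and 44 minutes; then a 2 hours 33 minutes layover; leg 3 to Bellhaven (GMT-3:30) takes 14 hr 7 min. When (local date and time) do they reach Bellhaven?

Convert departure to UTC: 3:25 AM − 8:45 = 6:40 PM UTC on Jul 10.
Add 13 hours and 30 minutes leg 1 → 8:10 AM UTC (Jul 11).
Add 5 hours 10 minutes layover in Isla Perdida → 1:20 PM UTC.
Add 5 hours and 44 minutes leg 2 → 7:04 PM UTC.
Add 2 hours and 33 minutes layover in Port Linden → 9:37 PM UTC.
Add 14 hours and 7 minutes leg 3 → 11:44 AM UTC (Jul 12).
Bellhaven is UTC−3:30, so local arrival = 11:44 AM − 3:30 = 8:14 AM on Jul 12.

8:14 AM on July 12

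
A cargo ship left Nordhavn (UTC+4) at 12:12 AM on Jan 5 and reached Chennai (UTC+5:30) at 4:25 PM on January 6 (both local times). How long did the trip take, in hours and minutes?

38 hours 43 minutes

Departure in UTC: 12:12 AM − 4:00 = 8:12 PM on Jan 4.
Arrival in UTC: 4:25 PM − 5:30 = 10:55 AM on Jan 6.
Elapsed = 10:55 AM − 8:12 PM (+2 days) = 38 hours 43 minutes.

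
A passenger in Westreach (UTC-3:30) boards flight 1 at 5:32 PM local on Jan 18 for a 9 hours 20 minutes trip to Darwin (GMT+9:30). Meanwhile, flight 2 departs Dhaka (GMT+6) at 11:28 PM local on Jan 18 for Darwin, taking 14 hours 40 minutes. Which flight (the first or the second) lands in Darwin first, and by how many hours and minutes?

Flight 1 in UTC: 5:32 PM + 3:30 = 9:02 PM on Jan 18.
+9 hours 20 minutes → arrive 6:22 AM UTC on Jan 19.
Flight 2 in UTC: 11:28 PM − 6:00 = 5:28 PM on Jan 18.
+14 hours and 40 minutes → arrive 8:08 AM UTC on Jan 19.
Flight 1 lands earlier by 1 hour 46 minutes.

the first, by 1 hour 46 minutes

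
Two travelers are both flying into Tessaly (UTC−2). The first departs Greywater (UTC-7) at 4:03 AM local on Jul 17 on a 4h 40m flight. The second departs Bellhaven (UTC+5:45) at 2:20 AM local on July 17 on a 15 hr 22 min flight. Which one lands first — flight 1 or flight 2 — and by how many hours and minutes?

the second, by 3 hours 46 minutes

Flight 1 in UTC: 4:03 AM + 7:00 = 11:03 AM on Jul 17.
+4 hours and 40 minutes → arrive 3:43 PM UTC on Jul 17.
Flight 2 in UTC: 2:20 AM − 5:45 = 8:35 PM on Jul 16.
+15 hours 22 minutes → arrive 11:57 AM UTC on Jul 17.
Flight 2 lands earlier by 3 hours 46 minutes.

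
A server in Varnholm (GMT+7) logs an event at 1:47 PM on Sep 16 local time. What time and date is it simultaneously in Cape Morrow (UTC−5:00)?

1:47 AM on September 16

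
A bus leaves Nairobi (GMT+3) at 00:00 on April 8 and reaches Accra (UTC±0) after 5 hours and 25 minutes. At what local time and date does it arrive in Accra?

02:25 on April 8

Convert departure to UTC: 00:00 − 3:00 = 21:00 UTC on Apr 7.
Add 5 hours 25 minutes travel time → 02:25 UTC (Apr 8).
Accra is UTC+0, so local arrival is the same: 02:25 on Apr 8.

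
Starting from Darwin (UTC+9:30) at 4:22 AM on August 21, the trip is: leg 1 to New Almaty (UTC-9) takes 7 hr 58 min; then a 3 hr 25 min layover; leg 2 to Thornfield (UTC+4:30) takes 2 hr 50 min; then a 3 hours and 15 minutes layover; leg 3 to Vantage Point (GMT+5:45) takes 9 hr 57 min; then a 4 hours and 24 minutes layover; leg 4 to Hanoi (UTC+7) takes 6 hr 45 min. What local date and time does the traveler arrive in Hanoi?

4:26 PM on August 22

Convert departure to UTC: 4:22 AM − 9:30 = 6:52 PM UTC on Aug 20.
Add 7 hours and 58 minutes leg 1 → 2:50 AM UTC (Aug 21).
Add 3 hours and 25 minutes layover in New Almaty → 6:15 AM UTC.
Add 2 hours 50 minutes leg 2 → 9:05 AM UTC.
Add 3 hours and 15 minutes layover in Thornfield → 12:20 PM UTC.
Add 9 hours and 57 minutes leg 3 → 10:17 PM UTC.
Add 4 hours 24 minutes layover in Vantage Point → 2:41 AM UTC (Aug 22).
Add 6 hours and 45 minutes leg 4 → 9:26 AM UTC.
Hanoi is UTC+7:00, so local arrival = 9:26 AM + 7:00 = 4:26 PM on Aug 22.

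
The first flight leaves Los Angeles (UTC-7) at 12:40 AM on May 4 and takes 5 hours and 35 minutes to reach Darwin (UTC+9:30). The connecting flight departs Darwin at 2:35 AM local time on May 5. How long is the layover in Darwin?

3 hours 50 minutes

Convert departure to UTC: 12:40 AM + 7:00 = 7:40 AM UTC on May 4.
Add 5 hours 35 minutes flight time → 1:15 PM UTC.
Darwin is UTC+9:30, so local arrival = 1:15 PM + 9:30 = 10:45 PM on May 4.
Layover = 2:35 AM − 10:45 PM (+1 day) = 3 hours 50 minutes.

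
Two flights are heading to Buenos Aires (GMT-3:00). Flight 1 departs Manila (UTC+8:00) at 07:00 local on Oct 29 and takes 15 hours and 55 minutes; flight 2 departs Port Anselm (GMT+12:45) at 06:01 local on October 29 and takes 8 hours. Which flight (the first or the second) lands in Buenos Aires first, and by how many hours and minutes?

Flight 1 in UTC: 07:00 − 8:00 = 23:00 on Oct 28.
+15 hours 55 minutes → arrive 14:55 UTC on Oct 29.
Flight 2 in UTC: 06:01 − 12:45 = 17:16 on Oct 28.
+8 hours → arrive 01:16 UTC on Oct 29.
Flight 2 lands earlier by 13 hours 39 minutes.

the second, by 13 hours 39 minutes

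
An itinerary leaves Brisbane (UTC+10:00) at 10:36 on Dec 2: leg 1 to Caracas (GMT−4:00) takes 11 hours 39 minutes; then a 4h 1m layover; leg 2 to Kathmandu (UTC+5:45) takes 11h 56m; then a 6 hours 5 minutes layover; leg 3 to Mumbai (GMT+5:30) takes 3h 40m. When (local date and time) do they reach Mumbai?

19:27 on Dec 3

Convert departure to UTC: 10:36 − 10:00 = 00:36 UTC on Dec 2.
Add 11 hours 39 minutes leg 1 → 12:15 UTC.
Add 4 hours 1 minute layover in Caracas → 16:16 UTC.
Add 11 hours 56 minutes leg 2 → 04:12 UTC (Dec 3).
Add 6 hours 5 minutes layover in Kathmandu → 10:17 UTC.
Add 3 hours 40 minutes leg 3 → 13:57 UTC.
Mumbai is UTC+5:30, so local arrival = 13:57 + 5:30 = 19:27 on Dec 3.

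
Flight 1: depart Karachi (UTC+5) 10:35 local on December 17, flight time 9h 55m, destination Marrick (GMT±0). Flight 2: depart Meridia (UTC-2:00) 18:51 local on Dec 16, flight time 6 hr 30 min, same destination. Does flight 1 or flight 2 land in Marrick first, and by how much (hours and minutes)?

Flight 1 in UTC: 10:35 − 5:00 = 05:35 on Dec 17.
+9 hours and 55 minutes → arrive 15:30 UTC on Dec 17.
Flight 2 in UTC: 18:51 + 2:00 = 20:51 on Dec 16.
+6 hours 30 minutes → arrive 03:21 UTC on Dec 17.
Flight 2 lands earlier by 12 hours 9 minutes.

the second, by 12 hours 9 minutes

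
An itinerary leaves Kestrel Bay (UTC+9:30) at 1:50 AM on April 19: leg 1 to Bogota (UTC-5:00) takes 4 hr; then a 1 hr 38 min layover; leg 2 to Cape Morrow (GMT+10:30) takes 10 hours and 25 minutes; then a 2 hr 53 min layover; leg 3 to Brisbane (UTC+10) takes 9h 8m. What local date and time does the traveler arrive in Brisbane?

Convert departure to UTC: 1:50 AM − 9:30 = 4:20 PM UTC on Apr 18.
Add 4 hours leg 1 → 8:20 PM UTC.
Add 1 hour 38 minutes layover in Bogota → 9:58 PM UTC.
Add 10 hours and 25 minutes leg 2 → 8:23 AM UTC (Apr 19).
Add 2 hours and 53 minutes layover in Cape Morrow → 11:16 AM UTC.
Add 9 hours and 8 minutes leg 3 → 8:24 PM UTC.
Brisbane is UTC+10:00, so local arrival = 8:24 PM + 10:00 = 6:24 AM on Apr 20.

6:24 AM on Apr 20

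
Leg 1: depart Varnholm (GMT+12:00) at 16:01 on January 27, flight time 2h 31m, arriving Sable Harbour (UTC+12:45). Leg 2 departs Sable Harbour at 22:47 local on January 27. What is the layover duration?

3 hours 30 minutes

Convert departure to UTC: 16:01 − 12:00 = 04:01 UTC on Jan 27.
Add 2 hours and 31 minutes flight time → 06:32 UTC.
Sable Harbour is UTC+12:45, so local arrival = 06:32 + 12:45 = 19:17 on Jan 27.
Layover = 22:47 − 19:17 = 3 hours 30 minutes.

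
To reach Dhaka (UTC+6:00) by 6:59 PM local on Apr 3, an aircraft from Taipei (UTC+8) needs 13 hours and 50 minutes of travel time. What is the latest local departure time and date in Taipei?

Target arrival in UTC: 6:59 PM − 6:00 = 12:59 PM on Apr 3.
Subtract 13 hours 50 minutes → departure 11:09 PM UTC on Apr 2.
Taipei is UTC+8:00: 11:09 PM + 8:00 = 7:09 AM on Apr 3.

7:09 AM on April 3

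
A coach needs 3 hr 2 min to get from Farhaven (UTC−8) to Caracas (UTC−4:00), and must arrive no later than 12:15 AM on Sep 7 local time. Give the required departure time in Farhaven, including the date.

5:13 PM on September 6

Target arrival in UTC: 12:15 AM + 4:00 = 4:15 AM on Sep 7.
Subtract 3 hours 2 minutes → departure 1:13 AM UTC on Sep 7.
Farhaven is UTC−8:00: 1:13 AM − 8:00 = 5:13 PM on Sep 6.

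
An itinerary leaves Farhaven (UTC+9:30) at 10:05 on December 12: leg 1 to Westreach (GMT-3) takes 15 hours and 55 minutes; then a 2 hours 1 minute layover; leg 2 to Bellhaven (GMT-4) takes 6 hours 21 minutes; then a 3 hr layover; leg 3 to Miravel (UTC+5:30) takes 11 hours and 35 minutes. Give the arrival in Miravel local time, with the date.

20:57 on December 13

Convert departure to UTC: 10:05 − 9:30 = 00:35 UTC on Dec 12.
Add 15 hours 55 minutes leg 1 → 16:30 UTC.
Add 2 hours and 1 minute layover in Westreach → 18:31 UTC.
Add 6 hours and 21 minutes leg 2 → 00:52 UTC (Dec 13).
Add 3 hours layover in Bellhaven → 03:52 UTC.
Add 11 hours 35 minutes leg 3 → 15:27 UTC.
Miravel is UTC+5:30, so local arrival = 15:27 + 5:30 = 20:57 on Dec 13.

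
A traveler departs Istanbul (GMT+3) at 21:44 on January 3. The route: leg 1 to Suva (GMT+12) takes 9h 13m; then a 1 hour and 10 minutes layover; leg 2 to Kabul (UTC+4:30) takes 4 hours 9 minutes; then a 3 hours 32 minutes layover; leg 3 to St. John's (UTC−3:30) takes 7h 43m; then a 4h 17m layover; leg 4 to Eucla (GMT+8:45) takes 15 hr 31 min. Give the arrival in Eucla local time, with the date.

01:04 on January 6

Convert departure to UTC: 21:44 − 3:00 = 18:44 UTC on Jan 3.
Add 9 hours 13 minutes leg 1 → 03:57 UTC (Jan 4).
Add 1 hour 10 minutes layover in Suva → 05:07 UTC.
Add 4 hours and 9 minutes leg 2 → 09:16 UTC.
Add 3 hours 32 minutes layover in Kabul → 12:48 UTC.
Add 7 hours and 43 minutes leg 3 → 20:31 UTC.
Add 4 hours and 17 minutes layover in St. John's → 00:48 UTC (Jan 5).
Add 15 hours and 31 minutes leg 4 → 16:19 UTC.
Eucla is UTC+8:45, so local arrival = 16:19 + 8:45 = 01:04 on Jan 6.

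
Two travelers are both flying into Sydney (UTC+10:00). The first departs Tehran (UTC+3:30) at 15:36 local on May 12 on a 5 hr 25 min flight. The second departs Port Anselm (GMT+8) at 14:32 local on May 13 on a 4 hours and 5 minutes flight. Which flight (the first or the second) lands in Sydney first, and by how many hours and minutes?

the first, by 17 hours 6 minutes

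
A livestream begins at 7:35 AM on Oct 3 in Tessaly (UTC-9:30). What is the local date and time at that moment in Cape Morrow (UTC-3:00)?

In UTC: 7:35 AM + 9:30 = 5:05 PM on Oct 3.
Cape Morrow is UTC−3:00: 5:05 PM − 3:00 = 2:05 PM on Oct 3.

2:05 PM on October 3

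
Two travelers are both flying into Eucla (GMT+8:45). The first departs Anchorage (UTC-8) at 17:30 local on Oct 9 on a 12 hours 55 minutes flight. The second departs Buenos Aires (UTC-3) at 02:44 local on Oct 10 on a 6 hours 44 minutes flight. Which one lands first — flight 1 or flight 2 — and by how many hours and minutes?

Flight 1 in UTC: 17:30 + 8:00 = 01:30 on Oct 10.
+12 hours 55 minutes → arrive 14:25 UTC on Oct 10.
Flight 2 in UTC: 02:44 + 3:00 = 05:44 on Oct 10.
+6 hours 44 minutes → arrive 12:28 UTC on Oct 10.
Flight 2 lands earlier by 1 hour 57 minutes.

the second, by 1 hour 57 minutes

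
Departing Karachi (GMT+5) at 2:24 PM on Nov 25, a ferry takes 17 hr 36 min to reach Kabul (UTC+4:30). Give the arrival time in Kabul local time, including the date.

7:30 AM on Nov 26

Kabul is 0:30 behind Karachi.
After 17 hours and 36 minutes it is 8:00 AM (Nov 26) in Karachi.
Shift by the zone difference: 8:00 AM − 0:30 = 7:30 AM on Nov 26 in Kabul.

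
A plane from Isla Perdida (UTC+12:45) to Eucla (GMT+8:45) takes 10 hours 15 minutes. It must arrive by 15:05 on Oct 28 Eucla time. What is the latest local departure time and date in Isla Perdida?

08:50 on Oct 28

Target arrival in UTC: 15:05 − 8:45 = 06:20 on Oct 28.
Subtract 10 hours and 15 minutes → departure 20:05 UTC on Oct 27.
Isla Perdida is UTC+12:45: 20:05 + 12:45 = 08:50 on Oct 28.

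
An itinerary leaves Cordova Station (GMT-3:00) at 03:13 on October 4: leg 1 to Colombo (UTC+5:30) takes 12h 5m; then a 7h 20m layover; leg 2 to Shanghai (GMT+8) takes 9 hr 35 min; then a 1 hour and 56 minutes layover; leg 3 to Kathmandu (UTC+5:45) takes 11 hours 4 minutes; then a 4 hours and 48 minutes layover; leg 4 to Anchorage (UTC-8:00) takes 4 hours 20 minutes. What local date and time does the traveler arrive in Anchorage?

Convert departure to UTC: 03:13 + 3:00 = 06:13 UTC on Oct 4.
Add 12 hours and 5 minutes leg 1 → 18:18 UTC.
Add 7 hours 20 minutes layover in Colombo → 01:38 UTC (Oct 5).
Add 9 hours and 35 minutes leg 2 → 11:13 UTC.
Add 1 hour 56 minutes layover in Shanghai → 13:09 UTC.
Add 11 hours and 4 minutes leg 3 → 00:13 UTC (Oct 6).
Add 4 hours 48 minutes layover in Kathmandu → 05:01 UTC.
Add 4 hours and 20 minutes leg 4 → 09:21 UTC.
Anchorage is UTC−8:00, so local arrival = 09:21 − 8:00 = 01:21 on Oct 6.

01:21 on October 6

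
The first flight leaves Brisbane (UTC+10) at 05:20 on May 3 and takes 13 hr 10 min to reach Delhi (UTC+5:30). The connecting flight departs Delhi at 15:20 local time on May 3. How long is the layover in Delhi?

Convert departure to UTC: 05:20 − 10:00 = 19:20 UTC on May 2.
Add 13 hours 10 minutes flight time → 08:30 UTC (May 3).
Delhi is UTC+5:30, so local arrival = 08:30 + 5:30 = 14:00 on May 3.
Layover = 15:20 − 14:00 = 1 hour 20 minutes.

1 hour 20 minutes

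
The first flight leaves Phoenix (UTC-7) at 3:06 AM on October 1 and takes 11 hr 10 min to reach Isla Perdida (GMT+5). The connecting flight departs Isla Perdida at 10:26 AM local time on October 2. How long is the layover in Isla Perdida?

8 hours 10 minutes

Convert departure to UTC: 3:06 AM + 7:00 = 10:06 AM UTC on Oct 1.
Add 11 hours 10 minutes flight time → 9:16 PM UTC.
Isla Perdida is UTC+5:00, so local arrival = 9:16 PM + 5:00 = 2:16 AM on Oct 2.
Layover = 10:26 AM − 2:16 AM = 8 hours 10 minutes.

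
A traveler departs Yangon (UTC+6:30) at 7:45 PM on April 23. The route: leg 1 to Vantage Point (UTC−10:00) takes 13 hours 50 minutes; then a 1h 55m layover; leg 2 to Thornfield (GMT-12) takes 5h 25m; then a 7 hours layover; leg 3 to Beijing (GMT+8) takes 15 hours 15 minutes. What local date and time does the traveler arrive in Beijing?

4:40 PM on April 25

Convert departure to UTC: 7:45 PM − 6:30 = 1:15 PM UTC on Apr 23.
Add 13 hours and 50 minutes leg 1 → 3:05 AM UTC (Apr 24).
Add 1 hour 55 minutes layover in Vantage Point → 5:00 AM UTC.
Add 5 hours 25 minutes leg 2 → 10:25 AM UTC.
Add 7 hours layover in Thornfield → 5:25 PM UTC.
Add 15 hours 15 minutes leg 3 → 8:40 AM UTC (Apr 25).
Beijing is UTC+8:00, so local arrival = 8:40 AM + 8:00 = 4:40 PM on Apr 25.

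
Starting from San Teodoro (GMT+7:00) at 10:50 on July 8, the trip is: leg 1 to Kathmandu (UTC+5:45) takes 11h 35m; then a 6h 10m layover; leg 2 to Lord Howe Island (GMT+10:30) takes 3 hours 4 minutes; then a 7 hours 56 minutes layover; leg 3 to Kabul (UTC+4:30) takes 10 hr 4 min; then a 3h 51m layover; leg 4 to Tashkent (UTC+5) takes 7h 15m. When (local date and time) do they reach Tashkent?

Convert departure to UTC: 10:50 − 7:00 = 03:50 UTC on Jul 8.
Add 11 hours 35 minutes leg 1 → 15:25 UTC.
Add 6 hours 10 minutes layover in Kathmandu → 21:35 UTC.
Add 3 hours and 4 minutes leg 2 → 00:39 UTC (Jul 9).
Add 7 hours and 56 minutes layover in Lord Howe Island → 08:35 UTC.
Add 10 hours and 4 minutes leg 3 → 18:39 UTC.
Add 3 hours and 51 minutes layover in Kabul → 22:30 UTC.
Add 7 hours 15 minutes leg 4 → 05:45 UTC (Jul 10).
Tashkent is UTC+5:00, so local arrival = 05:45 + 5:00 = 10:45 on Jul 10.

10:45 on July 10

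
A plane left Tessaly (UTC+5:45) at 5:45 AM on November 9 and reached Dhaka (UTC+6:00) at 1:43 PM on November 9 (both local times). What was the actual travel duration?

7 hours 43 minutes

Departure in UTC: 5:45 AM − 5:45 = 12:00 AM on Nov 9.
Arrival in UTC: 1:43 PM − 6:00 = 7:43 AM on Nov 9.
Elapsed = 7:43 AM − 12:00 AM = 7 hours 43 minutes.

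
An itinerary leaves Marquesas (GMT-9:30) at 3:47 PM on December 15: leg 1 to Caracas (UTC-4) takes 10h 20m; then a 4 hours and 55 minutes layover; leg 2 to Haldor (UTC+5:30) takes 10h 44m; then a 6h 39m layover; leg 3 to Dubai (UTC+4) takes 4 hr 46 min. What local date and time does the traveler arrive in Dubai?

6:41 PM on December 17

Convert departure to UTC: 3:47 PM + 9:30 = 1:17 AM UTC on Dec 16.
Add 10 hours 20 minutes leg 1 → 11:37 AM UTC.
Add 4 hours 55 minutes layover in Caracas → 4:32 PM UTC.
Add 10 hours and 44 minutes leg 2 → 3:16 AM UTC (Dec 17).
Add 6 hours and 39 minutes layover in Haldor → 9:55 AM UTC.
Add 4 hours 46 minutes leg 3 → 2:41 PM UTC.
Dubai is UTC+4:00, so local arrival = 2:41 PM + 4:00 = 6:41 PM on Dec 17.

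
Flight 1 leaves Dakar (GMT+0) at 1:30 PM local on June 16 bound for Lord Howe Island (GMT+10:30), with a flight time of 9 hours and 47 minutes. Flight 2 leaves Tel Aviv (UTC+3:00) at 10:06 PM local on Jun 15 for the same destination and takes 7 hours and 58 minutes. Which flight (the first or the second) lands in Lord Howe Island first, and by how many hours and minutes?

the second, by 20 hours 13 minutes

Flight 1 departs at 1:30 PM UTC (Jun 16).
+9 hours and 47 minutes → arrive 11:17 PM UTC on Jun 16.
Flight 2 in UTC: 10:06 PM − 3:00 = 7:06 PM on Jun 15.
+7 hours and 58 minutes → arrive 3:04 AM UTC on Jun 16.
Flight 2 lands earlier by 20 hours 13 minutes.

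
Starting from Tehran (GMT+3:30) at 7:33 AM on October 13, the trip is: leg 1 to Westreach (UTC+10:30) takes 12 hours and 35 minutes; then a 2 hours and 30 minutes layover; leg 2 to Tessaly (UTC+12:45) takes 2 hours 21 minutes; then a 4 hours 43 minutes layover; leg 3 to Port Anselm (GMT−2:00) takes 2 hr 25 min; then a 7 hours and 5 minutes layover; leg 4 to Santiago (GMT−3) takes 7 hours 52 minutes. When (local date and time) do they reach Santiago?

4:34 PM on October 14

Convert departure to UTC: 7:33 AM − 3:30 = 4:03 AM UTC on Oct 13.
Add 12 hours and 35 minutes leg 1 → 4:38 PM UTC.
Add 2 hours 30 minutes layover in Westreach → 7:08 PM UTC.
Add 2 hours and 21 minutes leg 2 → 9:29 PM UTC.
Add 4 hours 43 minutes layover in Tessaly → 2:12 AM UTC (Oct 14).
Add 2 hours and 25 minutes leg 3 → 4:37 AM UTC.
Add 7 hours 5 minutes layover in Port Anselm → 11:42 AM UTC.
Add 7 hours and 52 minutes leg 4 → 7:34 PM UTC.
Santiago is UTC−3:00, so local arrival = 7:34 PM − 3:00 = 4:34 PM on Oct 14.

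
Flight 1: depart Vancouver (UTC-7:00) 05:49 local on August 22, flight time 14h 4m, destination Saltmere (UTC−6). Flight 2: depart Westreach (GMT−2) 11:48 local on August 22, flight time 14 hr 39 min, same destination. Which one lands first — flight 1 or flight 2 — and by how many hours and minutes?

Flight 1 in UTC: 05:49 + 7:00 = 12:49 on Aug 22.
+14 hours 4 minutes → arrive 02:53 UTC on Aug 23.
Flight 2 in UTC: 11:48 + 2:00 = 13:48 on Aug 22.
+14 hours 39 minutes → arrive 04:27 UTC on Aug 23.
Flight 1 lands earlier by 1 hour 34 minutes.

the first, by 1 hour 34 minutes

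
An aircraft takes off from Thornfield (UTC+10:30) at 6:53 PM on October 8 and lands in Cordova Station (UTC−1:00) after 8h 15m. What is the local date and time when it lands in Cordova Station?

Convert departure to UTC: 6:53 PM − 10:30 = 8:23 AM UTC on Oct 8.
Add 8 hours and 15 minutes travel time → 4:38 PM UTC.
Cordova Station is UTC−1:00, so local arrival = 4:38 PM − 1:00 = 3:38 PM on Oct 8.

3:38 PM on Oct 8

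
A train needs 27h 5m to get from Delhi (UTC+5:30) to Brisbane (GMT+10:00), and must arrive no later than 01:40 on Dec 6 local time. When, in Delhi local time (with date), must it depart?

Target arrival in UTC: 01:40 − 10:00 = 15:40 on Dec 5.
Subtract 27 hours and 5 minutes → departure 12:35 UTC on Dec 4.
Delhi is UTC+5:30: 12:35 + 5:30 = 18:05 on Dec 4.

18:05 on Dec 4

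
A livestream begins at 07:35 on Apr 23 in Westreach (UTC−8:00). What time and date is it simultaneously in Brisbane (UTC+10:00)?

Brisbane is 18:00 ahead of Westreach.
Shift by the zone difference: 07:35 + 18:00 = 01:35 on Apr 24 in Brisbane.

01:35 on Apr 24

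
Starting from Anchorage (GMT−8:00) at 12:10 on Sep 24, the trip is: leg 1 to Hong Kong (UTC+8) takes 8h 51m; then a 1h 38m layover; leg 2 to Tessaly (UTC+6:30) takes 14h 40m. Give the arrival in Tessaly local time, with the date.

Convert departure to UTC: 12:10 + 8:00 = 20:10 UTC on Sep 24.
Add 8 hours and 51 minutes leg 1 → 05:01 UTC (Sep 25).
Add 1 hour and 38 minutes layover in Hong Kong → 06:39 UTC.
Add 14 hours 40 minutes leg 2 → 21:19 UTC.
Tessaly is UTC+6:30, so local arrival = 21:19 + 6:30 = 03:49 on Sep 26.

03:49 on Sep 26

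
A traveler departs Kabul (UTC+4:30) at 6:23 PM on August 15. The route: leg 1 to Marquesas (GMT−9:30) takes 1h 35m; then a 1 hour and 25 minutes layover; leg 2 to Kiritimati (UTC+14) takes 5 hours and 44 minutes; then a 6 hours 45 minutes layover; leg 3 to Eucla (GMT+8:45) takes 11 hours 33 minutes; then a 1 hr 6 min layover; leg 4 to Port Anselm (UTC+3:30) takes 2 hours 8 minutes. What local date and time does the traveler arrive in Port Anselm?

11:39 PM on August 16

Convert departure to UTC: 6:23 PM − 4:30 = 1:53 PM UTC on Aug 15.
Add 1 hour 35 minutes leg 1 → 3:28 PM UTC.
Add 1 hour and 25 minutes layover in Marquesas → 4:53 PM UTC.
Add 5 hours 44 minutes leg 2 → 10:37 PM UTC.
Add 6 hours and 45 minutes layover in Kiritimati → 5:22 AM UTC (Aug 16).
Add 11 hours 33 minutes leg 3 → 4:55 PM UTC.
Add 1 hour 6 minutes layover in Eucla → 6:01 PM UTC.
Add 2 hours 8 minutes leg 4 → 8:09 PM UTC.
Port Anselm is UTC+3:30, so local arrival = 8:09 PM + 3:30 = 11:39 PM on Aug 16.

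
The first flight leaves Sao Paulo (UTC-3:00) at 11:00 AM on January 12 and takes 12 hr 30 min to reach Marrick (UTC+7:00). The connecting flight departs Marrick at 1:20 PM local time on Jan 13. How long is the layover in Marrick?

3 hours 50 minutes

Convert departure to UTC: 11:00 AM + 3:00 = 2:00 PM UTC on Jan 12.
Add 12 hours and 30 minutes flight time → 2:30 AM UTC (Jan 13).
Marrick is UTC+7:00, so local arrival = 2:30 AM + 7:00 = 9:30 AM on Jan 13.
Layover = 1:20 PM − 9:30 AM = 3 hours 50 minutes.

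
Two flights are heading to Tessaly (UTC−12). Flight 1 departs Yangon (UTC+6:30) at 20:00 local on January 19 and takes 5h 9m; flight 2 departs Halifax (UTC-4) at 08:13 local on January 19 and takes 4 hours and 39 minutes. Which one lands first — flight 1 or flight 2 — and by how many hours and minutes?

the second, by 1 hour 47 minutes

Flight 1 in UTC: 20:00 − 6:30 = 13:30 on Jan 19.
+5 hours 9 minutes → arrive 18:39 UTC on Jan 19.
Flight 2 in UTC: 08:13 + 4:00 = 12:13 on Jan 19.
+4 hours 39 minutes → arrive 16:52 UTC on Jan 19.
Flight 2 lands earlier by 1 hour 47 minutes.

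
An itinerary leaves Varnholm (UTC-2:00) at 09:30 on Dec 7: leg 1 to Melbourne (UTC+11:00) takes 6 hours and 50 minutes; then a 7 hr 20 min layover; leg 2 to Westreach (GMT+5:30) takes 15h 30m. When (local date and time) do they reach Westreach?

22:40 on Dec 8

Convert departure to UTC: 09:30 + 2:00 = 11:30 UTC on Dec 7.
Add 6 hours 50 minutes leg 1 → 18:20 UTC.
Add 7 hours and 20 minutes layover in Melbourne → 01:40 UTC (Dec 8).
Add 15 hours 30 minutes leg 2 → 17:10 UTC.
Westreach is UTC+5:30, so local arrival = 17:10 + 5:30 = 22:40 on Dec 8.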